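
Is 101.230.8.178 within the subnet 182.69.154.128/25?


Subnet network: 182.69.154.128
Test IP AND mask: 101.230.8.128
No, 101.230.8.178 is not in 182.69.154.128/25


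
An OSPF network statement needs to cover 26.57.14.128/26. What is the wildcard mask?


Subnet mask: 255.255.255.192
Wildcard = 255.255.255.255 - subnet mask
255 - 255 = 0
255 - 255 = 0
255 - 255 = 0
255 - 192 = 63
Wildcard: 0.0.0.63


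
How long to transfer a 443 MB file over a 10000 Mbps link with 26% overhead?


Effective throughput = 10000 * (1 - 26/100) = 7400 Mbps
File size in Mb = 443 * 8 = 3544 Mb
Time = 3544 / 7400
Time = 0.4789 seconds


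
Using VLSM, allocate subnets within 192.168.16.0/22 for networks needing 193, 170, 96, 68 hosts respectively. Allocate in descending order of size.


193 hosts -> /24 (254 usable): 192.168.16.0/24
170 hosts -> /24 (254 usable): 192.168.17.0/24
96 hosts -> /25 (126 usable): 192.168.18.0/25
68 hosts -> /25 (126 usable): 192.168.18.128/25
Allocation: 192.168.16.0/24 (193 hosts, 254 usable); 192.168.17.0/24 (170 hosts, 254 usable); 192.168.18.0/25 (96 hosts, 126 usable); 192.168.18.128/25 (68 hosts, 126 usable)


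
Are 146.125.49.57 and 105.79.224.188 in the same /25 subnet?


Mask: 255.255.255.128
146.125.49.57 AND mask = 146.125.49.0
105.79.224.188 AND mask = 105.79.224.128
No, different subnets (146.125.49.0 vs 105.79.224.128)


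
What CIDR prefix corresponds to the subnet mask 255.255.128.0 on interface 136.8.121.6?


Binary: 11111111.11111111.10000000.00000000
Count leading 1s
Prefix: /17


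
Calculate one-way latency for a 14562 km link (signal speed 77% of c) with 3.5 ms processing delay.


Speed = 0.77 * 3e5 km/s = 231000 km/s
Propagation delay = 14562 / 231000 = 0.063 s = 63.039 ms
Processing delay = 3.5 ms
Total one-way latency = 66.539 ms


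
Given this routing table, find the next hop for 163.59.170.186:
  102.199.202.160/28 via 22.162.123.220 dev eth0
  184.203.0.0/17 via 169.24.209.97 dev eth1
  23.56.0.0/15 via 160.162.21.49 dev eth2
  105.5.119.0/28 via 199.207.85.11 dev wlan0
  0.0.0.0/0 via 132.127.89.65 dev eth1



Longest prefix match for 163.59.170.186:
  /28 102.199.202.160: no
  /17 184.203.0.0: no
  /15 23.56.0.0: no
  /28 105.5.119.0: no
  /0 0.0.0.0: MATCH
Selected: next-hop 132.127.89.65 via eth1 (matched /0)


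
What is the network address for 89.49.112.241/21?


IP:   01011001.00110001.01110000.11110001
Mask: 11111111.11111111.11111000.00000000
AND operation:
Net:  01011001.00110001.01110000.00000000
Network: 89.49.112.0/21


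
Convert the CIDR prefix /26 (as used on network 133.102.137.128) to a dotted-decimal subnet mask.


/26 means 26 network bits, 6 host bits
Binary: 11111111111111111111111111000000
Mask: 255.255.255.192


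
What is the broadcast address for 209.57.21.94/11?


Network: 209.32.0.0/11
Host bits = 21
Set all host bits to 1:
Broadcast: 209.63.255.255


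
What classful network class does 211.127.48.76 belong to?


First octet: 211
Binary: 11010011
110xxxxx -> Class C (192-223)
Class C, default mask 255.255.255.0 (/24)


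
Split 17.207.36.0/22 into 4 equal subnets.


New prefix = 22 + 2 = 24
Each subnet has 256 addresses
  17.207.36.0/24
  17.207.37.0/24
  17.207.38.0/24
  17.207.39.0/24
Subnets: 17.207.36.0/24, 17.207.37.0/24, 17.207.38.0/24, 17.207.39.0/24


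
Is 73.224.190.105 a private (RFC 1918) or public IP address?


RFC 1918 private ranges:
  10.0.0.0/8 (10.0.0.0 - 10.255.255.255)
  172.16.0.0/12 (172.16.0.0 - 172.31.255.255)
  192.168.0.0/16 (192.168.0.0 - 192.168.255.255)
Public (not in any RFC 1918 range)


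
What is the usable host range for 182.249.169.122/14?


Network: 182.248.0.0
Broadcast: 182.251.255.255
First usable = network + 1
Last usable = broadcast - 1
Range: 182.248.0.1 to 182.251.255.254


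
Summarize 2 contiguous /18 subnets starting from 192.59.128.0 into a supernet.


Original prefix: /18
Number of subnets: 2 = 2^1
New prefix = 18 - 1 = 17
Supernet: 192.59.128.0/17


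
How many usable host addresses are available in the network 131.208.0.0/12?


Host bits = 32 - 12 = 20
Total addresses = 2^20 = 1048576
Usable = total - 2 (network and broadcast)
Usable hosts: 1048574


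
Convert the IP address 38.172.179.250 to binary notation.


38 = 00100110
172 = 10101100
179 = 10110011
250 = 11111010
Binary: 00100110.10101100.10110011.11111010


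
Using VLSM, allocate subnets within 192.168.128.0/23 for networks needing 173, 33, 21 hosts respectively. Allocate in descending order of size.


173 hosts -> /24 (254 usable): 192.168.128.0/24
33 hosts -> /26 (62 usable): 192.168.129.0/26
21 hosts -> /27 (30 usable): 192.168.129.64/27
Allocation: 192.168.128.0/24 (173 hosts, 254 usable); 192.168.129.0/26 (33 hosts, 62 usable); 192.168.129.64/27 (21 hosts, 30 usable)


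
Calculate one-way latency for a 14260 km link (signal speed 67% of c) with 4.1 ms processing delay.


Speed = 0.67 * 3e5 km/s = 201000 km/s
Propagation delay = 14260 / 201000 = 0.0709 s = 70.9453 ms
Processing delay = 4.1 ms
Total one-way latency = 75.0453 ms


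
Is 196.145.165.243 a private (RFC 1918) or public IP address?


RFC 1918 private ranges:
  10.0.0.0/8 (10.0.0.0 - 10.255.255.255)
  172.16.0.0/12 (172.16.0.0 - 172.31.255.255)
  192.168.0.0/16 (192.168.0.0 - 192.168.255.255)
Public (not in any RFC 1918 range)


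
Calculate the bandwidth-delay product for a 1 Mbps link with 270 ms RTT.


BDP = bandwidth * RTT
= 1 Mbps * 270 ms
= 1 * 1e6 * 270 / 1000 bits
= 270000 bits
= 33750 bytes
= 32.959 KB
BDP = 270000 bits (33750 bytes)


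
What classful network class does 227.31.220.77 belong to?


First octet: 227
Binary: 11100011
1110xxxx -> Class D (224-239)
Class D (multicast), default mask N/A


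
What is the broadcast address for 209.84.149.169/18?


Network: 209.84.128.0/18
Host bits = 14
Set all host bits to 1:
Broadcast: 209.84.191.255


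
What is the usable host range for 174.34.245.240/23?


Network: 174.34.244.0
Broadcast: 174.34.245.255
First usable = network + 1
Last usable = broadcast - 1
Range: 174.34.244.1 to 174.34.245.254


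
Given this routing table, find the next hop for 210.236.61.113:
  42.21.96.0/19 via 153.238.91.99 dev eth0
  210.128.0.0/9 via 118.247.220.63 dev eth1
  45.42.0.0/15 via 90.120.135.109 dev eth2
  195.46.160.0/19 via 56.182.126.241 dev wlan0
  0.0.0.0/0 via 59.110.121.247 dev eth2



Longest prefix match for 210.236.61.113:
  /19 42.21.96.0: no
  /9 210.128.0.0: MATCH
  /15 45.42.0.0: no
  /19 195.46.160.0: no
  /0 0.0.0.0: MATCH
Selected: next-hop 118.247.220.63 via eth1 (matched /9)


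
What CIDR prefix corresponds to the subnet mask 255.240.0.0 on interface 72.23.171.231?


Binary: 11111111.11110000.00000000.00000000
Count leading 1s
Prefix: /12


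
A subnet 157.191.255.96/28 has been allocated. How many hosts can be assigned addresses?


Host bits = 32 - 28 = 4
Total addresses = 2^4 = 16
Usable = total - 2 (network and broadcast)
Usable hosts: 14


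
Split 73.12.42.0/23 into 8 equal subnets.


New prefix = 23 + 3 = 26
Each subnet has 64 addresses
  73.12.42.0/26
  73.12.42.64/26
  73.12.42.128/26
  73.12.42.192/26
  73.12.43.0/26
  73.12.43.64/26
  73.12.43.128/26
  73.12.43.192/26
Subnets: 73.12.42.0/26, 73.12.42.64/26, 73.12.42.128/26, 73.12.42.192/26, 73.12.43.0/26, 73.12.43.64/26, 73.12.43.128/26, 73.12.43.192/26


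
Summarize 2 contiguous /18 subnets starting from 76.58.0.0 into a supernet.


Original prefix: /18
Number of subnets: 2 = 2^1
New prefix = 18 - 1 = 17
Supernet: 76.58.0.0/17


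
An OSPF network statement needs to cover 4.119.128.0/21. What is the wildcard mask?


Subnet mask: 255.255.248.0
Wildcard = 255.255.255.255 - subnet mask
255 - 255 = 0
255 - 255 = 0
255 - 248 = 7
255 - 0 = 255
Wildcard: 0.0.7.255


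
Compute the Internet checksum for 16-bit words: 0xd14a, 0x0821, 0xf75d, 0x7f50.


Sum all words (with carry folding):
+ 0xd14a = 0xd14a
+ 0x0821 = 0xd96b
+ 0xf75d = 0xd0c9
+ 0x7f50 = 0x501a
One's complement: ~0x501a
Checksum = 0xafe5


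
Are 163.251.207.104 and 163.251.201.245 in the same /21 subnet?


Mask: 255.255.248.0
163.251.207.104 AND mask = 163.251.200.0
163.251.201.245 AND mask = 163.251.200.0
Yes, same subnet (163.251.200.0)


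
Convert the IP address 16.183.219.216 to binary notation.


16 = 00010000
183 = 10110111
219 = 11011011
216 = 11011000
Binary: 00010000.10110111.11011011.11011000


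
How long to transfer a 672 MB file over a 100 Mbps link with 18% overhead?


Effective throughput = 100 * (1 - 18/100) = 82 Mbps
File size in Mb = 672 * 8 = 5376 Mb
Time = 5376 / 82
Time = 65.561 seconds


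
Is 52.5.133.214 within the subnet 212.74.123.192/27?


Subnet network: 212.74.123.192
Test IP AND mask: 52.5.133.192
No, 52.5.133.214 is not in 212.74.123.192/27


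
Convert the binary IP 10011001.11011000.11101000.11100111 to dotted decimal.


10011001 = 153
11011000 = 216
11101000 = 232
11100111 = 231
IP: 153.216.232.231


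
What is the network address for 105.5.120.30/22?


IP:   01101001.00000101.01111000.00011110
Mask: 11111111.11111111.11111100.00000000
AND operation:
Net:  01101001.00000101.01111000.00000000
Network: 105.5.120.0/22


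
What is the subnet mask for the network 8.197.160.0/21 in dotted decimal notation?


/21 means 21 network bits, 11 host bits
Binary: 11111111111111111111100000000000
Mask: 255.255.248.0


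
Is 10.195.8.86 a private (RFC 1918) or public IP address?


RFC 1918 private ranges:
  10.0.0.0/8 (10.0.0.0 - 10.255.255.255)
  172.16.0.0/12 (172.16.0.0 - 172.31.255.255)
  192.168.0.0/16 (192.168.0.0 - 192.168.255.255)
Private (in 10.0.0.0/8)


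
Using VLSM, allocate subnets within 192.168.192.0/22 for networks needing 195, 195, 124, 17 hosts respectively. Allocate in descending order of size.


195 hosts -> /24 (254 usable): 192.168.192.0/24
195 hosts -> /24 (254 usable): 192.168.193.0/24
124 hosts -> /25 (126 usable): 192.168.194.0/25
17 hosts -> /27 (30 usable): 192.168.194.128/27
Allocation: 192.168.192.0/24 (195 hosts, 254 usable); 192.168.193.0/24 (195 hosts, 254 usable); 192.168.194.0/25 (124 hosts, 126 usable); 192.168.194.128/27 (17 hosts, 30 usable)


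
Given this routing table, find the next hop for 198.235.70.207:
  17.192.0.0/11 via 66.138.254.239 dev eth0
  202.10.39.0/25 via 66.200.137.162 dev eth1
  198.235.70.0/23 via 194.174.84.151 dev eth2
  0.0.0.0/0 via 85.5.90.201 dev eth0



Longest prefix match for 198.235.70.207:
  /11 17.192.0.0: no
  /25 202.10.39.0: no
  /23 198.235.70.0: MATCH
  /0 0.0.0.0: MATCH
Selected: next-hop 194.174.84.151 via eth2 (matched /23)


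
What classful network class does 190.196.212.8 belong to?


First octet: 190
Binary: 10111110
10xxxxxx -> Class B (128-191)
Class B, default mask 255.255.0.0 (/16)


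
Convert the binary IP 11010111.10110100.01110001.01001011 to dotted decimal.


11010111 = 215
10110100 = 180
01110001 = 113
01001011 = 75
IP: 215.180.113.75


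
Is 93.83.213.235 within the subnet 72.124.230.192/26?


Subnet network: 72.124.230.192
Test IP AND mask: 93.83.213.192
No, 93.83.213.235 is not in 72.124.230.192/26


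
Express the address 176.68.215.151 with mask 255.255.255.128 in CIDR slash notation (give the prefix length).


Binary: 11111111.11111111.11111111.10000000
Count leading 1s
Prefix: /25


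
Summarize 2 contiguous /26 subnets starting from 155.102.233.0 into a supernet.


Original prefix: /26
Number of subnets: 2 = 2^1
New prefix = 26 - 1 = 25
Supernet: 155.102.233.0/25


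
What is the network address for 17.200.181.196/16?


IP:   00010001.11001000.10110101.11000100
Mask: 11111111.11111111.00000000.00000000
AND operation:
Net:  00010001.11001000.00000000.00000000
Network: 17.200.0.0/16


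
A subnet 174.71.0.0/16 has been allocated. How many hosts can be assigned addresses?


Host bits = 32 - 16 = 16
Total addresses = 2^16 = 65536
Usable = total - 2 (network and broadcast)
Usable hosts: 65534


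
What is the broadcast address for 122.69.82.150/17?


Network: 122.69.0.0/17
Host bits = 15
Set all host bits to 1:
Broadcast: 122.69.127.255


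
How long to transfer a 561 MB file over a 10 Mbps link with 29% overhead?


Effective throughput = 10 * (1 - 29/100) = 7.1 Mbps
File size in Mb = 561 * 8 = 4488 Mb
Time = 4488 / 7.1
Time = 632.1127 seconds


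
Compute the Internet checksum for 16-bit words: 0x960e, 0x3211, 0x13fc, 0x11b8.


Sum all words (with carry folding):
+ 0x960e = 0x960e
+ 0x3211 = 0xc81f
+ 0x13fc = 0xdc1b
+ 0x11b8 = 0xedd3
One's complement: ~0xedd3
Checksum = 0x122c


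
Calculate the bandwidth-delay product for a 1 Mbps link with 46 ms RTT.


BDP = bandwidth * RTT
= 1 Mbps * 46 ms
= 1 * 1e6 * 46 / 1000 bits
= 46000 bits
= 5750 bytes
= 5.6152 KB
BDP = 46000 bits (5750 bytes)


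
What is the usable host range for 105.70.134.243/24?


Network: 105.70.134.0
Broadcast: 105.70.134.255
First usable = network + 1
Last usable = broadcast - 1
Range: 105.70.134.1 to 105.70.134.254


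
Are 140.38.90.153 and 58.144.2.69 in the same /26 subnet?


Mask: 255.255.255.192
140.38.90.153 AND mask = 140.38.90.128
58.144.2.69 AND mask = 58.144.2.64
No, different subnets (140.38.90.128 vs 58.144.2.64)


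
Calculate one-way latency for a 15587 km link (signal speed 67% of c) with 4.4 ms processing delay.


Speed = 0.67 * 3e5 km/s = 201000 km/s
Propagation delay = 15587 / 201000 = 0.0775 s = 77.5473 ms
Processing delay = 4.4 ms
Total one-way latency = 81.9473 ms


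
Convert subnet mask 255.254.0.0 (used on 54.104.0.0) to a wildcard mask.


Subnet mask: 255.254.0.0
Wildcard = 255.255.255.255 - subnet mask
255 - 255 = 0
255 - 254 = 1
255 - 0 = 255
255 - 0 = 255
Wildcard: 0.1.255.255


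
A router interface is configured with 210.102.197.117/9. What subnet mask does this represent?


/9 means 9 network bits, 23 host bits
Binary: 11111111100000000000000000000000
Mask: 255.128.0.0


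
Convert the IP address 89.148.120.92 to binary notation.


89 = 01011001
148 = 10010100
120 = 01111000
92 = 01011100
Binary: 01011001.10010100.01111000.01011100


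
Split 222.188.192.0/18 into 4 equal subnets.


New prefix = 18 + 2 = 20
Each subnet has 4096 addresses
  222.188.192.0/20
  222.188.208.0/20
  222.188.224.0/20
  222.188.240.0/20
Subnets: 222.188.192.0/20, 222.188.208.0/20, 222.188.224.0/20, 222.188.240.0/20


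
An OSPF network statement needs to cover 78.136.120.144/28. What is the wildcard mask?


Subnet mask: 255.255.255.240
Wildcard = 255.255.255.255 - subnet mask
255 - 255 = 0
255 - 255 = 0
255 - 255 = 0
255 - 240 = 15
Wildcard: 0.0.0.15


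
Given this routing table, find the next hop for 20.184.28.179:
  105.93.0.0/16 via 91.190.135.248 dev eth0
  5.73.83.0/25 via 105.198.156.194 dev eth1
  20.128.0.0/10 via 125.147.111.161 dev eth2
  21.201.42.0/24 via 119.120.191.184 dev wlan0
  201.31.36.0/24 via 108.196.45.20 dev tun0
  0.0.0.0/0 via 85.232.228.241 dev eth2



Longest prefix match for 20.184.28.179:
  /16 105.93.0.0: no
  /25 5.73.83.0: no
  /10 20.128.0.0: MATCH
  /24 21.201.42.0: no
  /24 201.31.36.0: no
  /0 0.0.0.0: MATCH
Selected: next-hop 125.147.111.161 via eth2 (matched /10)


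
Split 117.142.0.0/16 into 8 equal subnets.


New prefix = 16 + 3 = 19
Each subnet has 8192 addresses
  117.142.0.0/19
  117.142.32.0/19
  117.142.64.0/19
  117.142.96.0/19
  117.142.128.0/19
  117.142.160.0/19
  117.142.192.0/19
  117.142.224.0/19
Subnets: 117.142.0.0/19, 117.142.32.0/19, 117.142.64.0/19, 117.142.96.0/19, 117.142.128.0/19, 117.142.160.0/19, 117.142.192.0/19, 117.142.224.0/19


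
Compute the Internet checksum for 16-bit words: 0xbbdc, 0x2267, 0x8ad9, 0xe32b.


Sum all words (with carry folding):
+ 0xbbdc = 0xbbdc
+ 0x2267 = 0xde43
+ 0x8ad9 = 0x691d
+ 0xe32b = 0x4c49
One's complement: ~0x4c49
Checksum = 0xb3b6


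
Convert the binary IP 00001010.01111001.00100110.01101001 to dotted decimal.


00001010 = 10
01111001 = 121
00100110 = 38
01101001 = 105
IP: 10.121.38.105


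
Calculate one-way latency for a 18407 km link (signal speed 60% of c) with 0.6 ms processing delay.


Speed = 0.6 * 3e5 km/s = 180000 km/s
Propagation delay = 18407 / 180000 = 0.1023 s = 102.2611 ms
Processing delay = 0.6 ms
Total one-way latency = 102.8611 ms


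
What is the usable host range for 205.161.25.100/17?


Network: 205.161.0.0
Broadcast: 205.161.127.255
First usable = network + 1
Last usable = broadcast - 1
Range: 205.161.0.1 to 205.161.127.254


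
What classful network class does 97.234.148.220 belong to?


First octet: 97
Binary: 01100001
0xxxxxxx -> Class A (1-126)
Class A, default mask 255.0.0.0 (/8)


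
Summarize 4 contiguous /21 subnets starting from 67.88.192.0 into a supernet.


Original prefix: /21
Number of subnets: 4 = 2^2
New prefix = 21 - 2 = 19
Supernet: 67.88.192.0/19


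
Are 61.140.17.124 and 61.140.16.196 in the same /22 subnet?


Mask: 255.255.252.0
61.140.17.124 AND mask = 61.140.16.0
61.140.16.196 AND mask = 61.140.16.0
Yes, same subnet (61.140.16.0)


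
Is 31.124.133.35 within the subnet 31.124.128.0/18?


Subnet network: 31.124.128.0
Test IP AND mask: 31.124.128.0
Yes, 31.124.133.35 is in 31.124.128.0/18


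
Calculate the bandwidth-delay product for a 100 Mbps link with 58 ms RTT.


BDP = bandwidth * RTT
= 100 Mbps * 58 ms
= 100 * 1e6 * 58 / 1000 bits
= 5800000 bits
= 725000 bytes
= 708.0078 KB
BDP = 5800000 bits (725000 bytes)


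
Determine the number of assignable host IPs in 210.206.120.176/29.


Host bits = 32 - 29 = 3
Total addresses = 2^3 = 8
Usable = total - 2 (network and broadcast)
Usable hosts: 6


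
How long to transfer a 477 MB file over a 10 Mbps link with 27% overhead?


Effective throughput = 10 * (1 - 27/100) = 7.3 Mbps
File size in Mb = 477 * 8 = 3816 Mb
Time = 3816 / 7.3
Time = 522.7397 seconds


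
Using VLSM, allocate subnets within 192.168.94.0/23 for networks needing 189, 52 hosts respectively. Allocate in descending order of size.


189 hosts -> /24 (254 usable): 192.168.94.0/24
52 hosts -> /26 (62 usable): 192.168.95.0/26
Allocation: 192.168.94.0/24 (189 hosts, 254 usable); 192.168.95.0/26 (52 hosts, 62 usable)


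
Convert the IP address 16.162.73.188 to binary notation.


16 = 00010000
162 = 10100010
73 = 01001001
188 = 10111100
Binary: 00010000.10100010.01001001.10111100


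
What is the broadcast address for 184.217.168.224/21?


Network: 184.217.168.0/21
Host bits = 11
Set all host bits to 1:
Broadcast: 184.217.175.255


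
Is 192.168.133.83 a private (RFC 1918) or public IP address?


RFC 1918 private ranges:
  10.0.0.0/8 (10.0.0.0 - 10.255.255.255)
  172.16.0.0/12 (172.16.0.0 - 172.31.255.255)
  192.168.0.0/16 (192.168.0.0 - 192.168.255.255)
Private (in 192.168.0.0/16)


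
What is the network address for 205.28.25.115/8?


IP:   11001101.00011100.00011001.01110011
Mask: 11111111.00000000.00000000.00000000
AND operation:
Net:  11001101.00000000.00000000.00000000
Network: 205.0.0.0/8


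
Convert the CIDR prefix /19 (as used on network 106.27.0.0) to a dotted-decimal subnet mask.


/19 means 19 network bits, 13 host bits
Binary: 11111111111111111110000000000000
Mask: 255.255.224.0


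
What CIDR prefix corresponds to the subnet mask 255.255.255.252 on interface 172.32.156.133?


Binary: 11111111.11111111.11111111.11111100
Count leading 1s
Prefix: /30


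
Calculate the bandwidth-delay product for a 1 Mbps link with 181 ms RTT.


BDP = bandwidth * RTT
= 1 Mbps * 181 ms
= 1 * 1e6 * 181 / 1000 bits
= 181000 bits
= 22625 bytes
= 22.0947 KB
BDP = 181000 bits (22625 bytes)


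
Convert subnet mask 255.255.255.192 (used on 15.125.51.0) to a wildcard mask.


Subnet mask: 255.255.255.192
Wildcard = 255.255.255.255 - subnet mask
255 - 255 = 0
255 - 255 = 0
255 - 255 = 0
255 - 192 = 63
Wildcard: 0.0.0.63


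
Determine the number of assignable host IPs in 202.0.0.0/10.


Host bits = 32 - 10 = 22
Total addresses = 2^22 = 4194304
Usable = total - 2 (network and broadcast)
Usable hosts: 4194302


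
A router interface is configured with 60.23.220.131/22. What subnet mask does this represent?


/22 means 22 network bits, 10 host bits
Binary: 11111111111111111111110000000000
Mask: 255.255.252.0


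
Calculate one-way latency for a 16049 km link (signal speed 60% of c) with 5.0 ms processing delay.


Speed = 0.6 * 3e5 km/s = 180000 km/s
Propagation delay = 16049 / 180000 = 0.0892 s = 89.1611 ms
Processing delay = 5.0 ms
Total one-way latency = 94.1611 ms


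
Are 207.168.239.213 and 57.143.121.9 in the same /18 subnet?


Mask: 255.255.192.0
207.168.239.213 AND mask = 207.168.192.0
57.143.121.9 AND mask = 57.143.64.0
No, different subnets (207.168.192.0 vs 57.143.64.0)


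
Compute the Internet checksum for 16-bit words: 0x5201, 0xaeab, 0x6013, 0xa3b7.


Sum all words (with carry folding):
+ 0x5201 = 0x5201
+ 0xaeab = 0x00ad
+ 0x6013 = 0x60c0
+ 0xa3b7 = 0x0478
One's complement: ~0x0478
Checksum = 0xfb87


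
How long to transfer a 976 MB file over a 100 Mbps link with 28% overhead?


Effective throughput = 100 * (1 - 28/100) = 72 Mbps
File size in Mb = 976 * 8 = 7808 Mb
Time = 7808 / 72
Time = 108.4444 seconds


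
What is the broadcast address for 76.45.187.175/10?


Network: 76.0.0.0/10
Host bits = 22
Set all host bits to 1:
Broadcast: 76.63.255.255


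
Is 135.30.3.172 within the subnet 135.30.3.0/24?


Subnet network: 135.30.3.0
Test IP AND mask: 135.30.3.0
Yes, 135.30.3.172 is in 135.30.3.0/24


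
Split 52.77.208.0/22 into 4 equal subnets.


New prefix = 22 + 2 = 24
Each subnet has 256 addresses
  52.77.208.0/24
  52.77.209.0/24
  52.77.210.0/24
  52.77.211.0/24
Subnets: 52.77.208.0/24, 52.77.209.0/24, 52.77.210.0/24, 52.77.211.0/24


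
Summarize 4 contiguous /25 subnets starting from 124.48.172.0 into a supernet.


Original prefix: /25
Number of subnets: 4 = 2^2
New prefix = 25 - 2 = 23
Supernet: 124.48.172.0/23


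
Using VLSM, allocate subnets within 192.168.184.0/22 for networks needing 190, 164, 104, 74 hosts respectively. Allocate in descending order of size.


190 hosts -> /24 (254 usable): 192.168.184.0/24
164 hosts -> /24 (254 usable): 192.168.185.0/24
104 hosts -> /25 (126 usable): 192.168.186.0/25
74 hosts -> /25 (126 usable): 192.168.186.128/25
Allocation: 192.168.184.0/24 (190 hosts, 254 usable); 192.168.185.0/24 (164 hosts, 254 usable); 192.168.186.0/25 (104 hosts, 126 usable); 192.168.186.128/25 (74 hosts, 126 usable)


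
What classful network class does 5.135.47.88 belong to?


First octet: 5
Binary: 00000101
0xxxxxxx -> Class A (1-126)
Class A, default mask 255.0.0.0 (/8)


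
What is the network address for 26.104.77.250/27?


IP:   00011010.01101000.01001101.11111010
Mask: 11111111.11111111.11111111.11100000
AND operation:
Net:  00011010.01101000.01001101.11100000
Network: 26.104.77.224/27


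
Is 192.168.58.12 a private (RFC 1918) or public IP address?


RFC 1918 private ranges:
  10.0.0.0/8 (10.0.0.0 - 10.255.255.255)
  172.16.0.0/12 (172.16.0.0 - 172.31.255.255)
  192.168.0.0/16 (192.168.0.0 - 192.168.255.255)
Private (in 192.168.0.0/16)


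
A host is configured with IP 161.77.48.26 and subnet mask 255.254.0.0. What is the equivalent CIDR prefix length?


Binary: 11111111.11111110.00000000.00000000
Count leading 1s
Prefix: /15


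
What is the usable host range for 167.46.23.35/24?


Network: 167.46.23.0
Broadcast: 167.46.23.255
First usable = network + 1
Last usable = broadcast - 1
Range: 167.46.23.1 to 167.46.23.254


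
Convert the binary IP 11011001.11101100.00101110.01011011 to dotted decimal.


11011001 = 217
11101100 = 236
00101110 = 46
01011011 = 91
IP: 217.236.46.91


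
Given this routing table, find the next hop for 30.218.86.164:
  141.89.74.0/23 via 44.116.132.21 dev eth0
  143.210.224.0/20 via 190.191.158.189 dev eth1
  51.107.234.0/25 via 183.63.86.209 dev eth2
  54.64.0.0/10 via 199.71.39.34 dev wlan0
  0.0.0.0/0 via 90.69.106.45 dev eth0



Longest prefix match for 30.218.86.164:
  /23 141.89.74.0: no
  /20 143.210.224.0: no
  /25 51.107.234.0: no
  /10 54.64.0.0: no
  /0 0.0.0.0: MATCH
Selected: next-hop 90.69.106.45 via eth0 (matched /0)


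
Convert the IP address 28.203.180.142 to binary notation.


28 = 00011100
203 = 11001011
180 = 10110100
142 = 10001110
Binary: 00011100.11001011.10110100.10001110


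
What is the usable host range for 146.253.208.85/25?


Network: 146.253.208.0
Broadcast: 146.253.208.127
First usable = network + 1
Last usable = broadcast - 1
Range: 146.253.208.1 to 146.253.208.126


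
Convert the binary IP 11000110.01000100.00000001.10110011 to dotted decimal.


11000110 = 198
01000100 = 68
00000001 = 1
10110011 = 179
IP: 198.68.1.179


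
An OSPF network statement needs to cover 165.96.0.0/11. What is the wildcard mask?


Subnet mask: 255.224.0.0
Wildcard = 255.255.255.255 - subnet mask
255 - 255 = 0
255 - 224 = 31
255 - 0 = 255
255 - 0 = 255
Wildcard: 0.31.255.255


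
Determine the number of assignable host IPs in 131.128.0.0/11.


Host bits = 32 - 11 = 21
Total addresses = 2^21 = 2097152
Usable = total - 2 (network and broadcast)
Usable hosts: 2097150


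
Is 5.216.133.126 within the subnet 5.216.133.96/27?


Subnet network: 5.216.133.96
Test IP AND mask: 5.216.133.96
Yes, 5.216.133.126 is in 5.216.133.96/27


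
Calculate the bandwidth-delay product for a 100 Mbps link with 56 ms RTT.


BDP = bandwidth * RTT
= 100 Mbps * 56 ms
= 100 * 1e6 * 56 / 1000 bits
= 5600000 bits
= 700000 bytes
= 683.5938 KB
BDP = 5600000 bits (700000 bytes)


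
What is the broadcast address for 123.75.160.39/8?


Network: 123.0.0.0/8
Host bits = 24
Set all host bits to 1:
Broadcast: 123.255.255.255


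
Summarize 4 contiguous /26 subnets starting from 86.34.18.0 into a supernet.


Original prefix: /26
Number of subnets: 4 = 2^2
New prefix = 26 - 2 = 24
Supernet: 86.34.18.0/24


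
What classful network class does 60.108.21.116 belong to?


First octet: 60
Binary: 00111100
0xxxxxxx -> Class A (1-126)
Class A, default mask 255.0.0.0 (/8)


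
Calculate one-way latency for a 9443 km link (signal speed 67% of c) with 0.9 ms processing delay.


Speed = 0.67 * 3e5 km/s = 201000 km/s
Propagation delay = 9443 / 201000 = 0.047 s = 46.9801 ms
Processing delay = 0.9 ms
Total one-way latency = 47.8801 ms


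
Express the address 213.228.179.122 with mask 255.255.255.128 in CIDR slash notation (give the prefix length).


Binary: 11111111.11111111.11111111.10000000
Count leading 1s
Prefix: /25


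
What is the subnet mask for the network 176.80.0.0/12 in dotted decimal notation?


/12 means 12 network bits, 20 host bits
Binary: 11111111111100000000000000000000
Mask: 255.240.0.0


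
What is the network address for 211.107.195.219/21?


IP:   11010011.01101011.11000011.11011011
Mask: 11111111.11111111.11111000.00000000
AND operation:
Net:  11010011.01101011.11000000.00000000
Network: 211.107.192.0/21


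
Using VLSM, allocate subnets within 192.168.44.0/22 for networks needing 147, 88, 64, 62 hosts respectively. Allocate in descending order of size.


147 hosts -> /24 (254 usable): 192.168.44.0/24
88 hosts -> /25 (126 usable): 192.168.45.0/25
64 hosts -> /25 (126 usable): 192.168.45.128/25
62 hosts -> /26 (62 usable): 192.168.46.0/26
Allocation: 192.168.44.0/24 (147 hosts, 254 usable); 192.168.45.0/25 (88 hosts, 126 usable); 192.168.45.128/25 (64 hosts, 126 usable); 192.168.46.0/26 (62 hosts, 62 usable)


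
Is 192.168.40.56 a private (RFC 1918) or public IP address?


RFC 1918 private ranges:
  10.0.0.0/8 (10.0.0.0 - 10.255.255.255)
  172.16.0.0/12 (172.16.0.0 - 172.31.255.255)
  192.168.0.0/16 (192.168.0.0 - 192.168.255.255)
Private (in 192.168.0.0/16)


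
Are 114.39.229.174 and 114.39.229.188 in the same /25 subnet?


Mask: 255.255.255.128
114.39.229.174 AND mask = 114.39.229.128
114.39.229.188 AND mask = 114.39.229.128
Yes, same subnet (114.39.229.128)


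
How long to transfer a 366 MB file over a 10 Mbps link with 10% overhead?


Effective throughput = 10 * (1 - 10/100) = 9 Mbps
File size in Mb = 366 * 8 = 2928 Mb
Time = 2928 / 9
Time = 325.3333 seconds


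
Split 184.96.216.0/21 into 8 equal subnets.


New prefix = 21 + 3 = 24
Each subnet has 256 addresses
  184.96.216.0/24
  184.96.217.0/24
  184.96.218.0/24
  184.96.219.0/24
  184.96.220.0/24
  184.96.221.0/24
  184.96.222.0/24
  184.96.223.0/24
Subnets: 184.96.216.0/24, 184.96.217.0/24, 184.96.218.0/24, 184.96.219.0/24, 184.96.220.0/24, 184.96.221.0/24, 184.96.222.0/24, 184.96.223.0/24


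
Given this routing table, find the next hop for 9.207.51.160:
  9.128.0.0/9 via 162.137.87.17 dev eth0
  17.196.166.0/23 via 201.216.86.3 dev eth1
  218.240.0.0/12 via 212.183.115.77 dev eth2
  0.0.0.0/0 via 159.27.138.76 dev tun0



Longest prefix match for 9.207.51.160:
  /9 9.128.0.0: MATCH
  /23 17.196.166.0: no
  /12 218.240.0.0: no
  /0 0.0.0.0: MATCH
Selected: next-hop 162.137.87.17 via eth0 (matched /9)


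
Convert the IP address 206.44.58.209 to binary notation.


206 = 11001110
44 = 00101100
58 = 00111010
209 = 11010001
Binary: 11001110.00101100.00111010.11010001


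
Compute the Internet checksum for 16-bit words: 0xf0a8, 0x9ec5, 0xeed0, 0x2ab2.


Sum all words (with carry folding):
+ 0xf0a8 = 0xf0a8
+ 0x9ec5 = 0x8f6e
+ 0xeed0 = 0x7e3f
+ 0x2ab2 = 0xa8f1
One's complement: ~0xa8f1
Checksum = 0x570e


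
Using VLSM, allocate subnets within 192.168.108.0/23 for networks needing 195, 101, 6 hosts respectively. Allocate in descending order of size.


195 hosts -> /24 (254 usable): 192.168.108.0/24
101 hosts -> /25 (126 usable): 192.168.109.0/25
6 hosts -> /29 (6 usable): 192.168.109.128/29
Allocation: 192.168.108.0/24 (195 hosts, 254 usable); 192.168.109.0/25 (101 hosts, 126 usable); 192.168.109.128/29 (6 hosts, 6 usable)


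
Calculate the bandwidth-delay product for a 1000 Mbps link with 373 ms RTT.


BDP = bandwidth * RTT
= 1000 Mbps * 373 ms
= 1000 * 1e6 * 373 / 1000 bits
= 373000000 bits
= 46625000 bytes
= 45532.2266 KB
BDP = 373000000 bits (46625000 bytes)


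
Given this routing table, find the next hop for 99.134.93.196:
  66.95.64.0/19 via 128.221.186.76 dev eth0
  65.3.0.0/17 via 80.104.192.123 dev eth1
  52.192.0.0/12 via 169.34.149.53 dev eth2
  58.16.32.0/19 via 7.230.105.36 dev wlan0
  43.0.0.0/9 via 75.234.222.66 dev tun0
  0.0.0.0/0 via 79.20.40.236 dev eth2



Longest prefix match for 99.134.93.196:
  /19 66.95.64.0: no
  /17 65.3.0.0: no
  /12 52.192.0.0: no
  /19 58.16.32.0: no
  /9 43.0.0.0: no
  /0 0.0.0.0: MATCH
Selected: next-hop 79.20.40.236 via eth2 (matched /0)


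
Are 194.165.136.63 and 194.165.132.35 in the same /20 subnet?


Mask: 255.255.240.0
194.165.136.63 AND mask = 194.165.128.0
194.165.132.35 AND mask = 194.165.128.0
Yes, same subnet (194.165.128.0)


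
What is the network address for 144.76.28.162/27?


IP:   10010000.01001100.00011100.10100010
Mask: 11111111.11111111.11111111.11100000
AND operation:
Net:  10010000.01001100.00011100.10100000
Network: 144.76.28.160/27


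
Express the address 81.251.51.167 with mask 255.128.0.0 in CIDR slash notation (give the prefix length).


Binary: 11111111.10000000.00000000.00000000
Count leading 1s
Prefix: /9


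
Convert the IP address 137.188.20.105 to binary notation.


137 = 10001001
188 = 10111100
20 = 00010100
105 = 01101001
Binary: 10001001.10111100.00010100.01101001


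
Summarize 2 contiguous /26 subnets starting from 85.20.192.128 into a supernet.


Original prefix: /26
Number of subnets: 2 = 2^1
New prefix = 26 - 1 = 25
Supernet: 85.20.192.128/25


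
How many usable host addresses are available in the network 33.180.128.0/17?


Host bits = 32 - 17 = 15
Total addresses = 2^15 = 32768
Usable = total - 2 (network and broadcast)
Usable hosts: 32766


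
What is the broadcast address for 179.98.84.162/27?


Network: 179.98.84.160/27
Host bits = 5
Set all host bits to 1:
Broadcast: 179.98.84.191


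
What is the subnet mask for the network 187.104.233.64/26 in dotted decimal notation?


/26 means 26 network bits, 6 host bits
Binary: 11111111111111111111111111000000
Mask: 255.255.255.192


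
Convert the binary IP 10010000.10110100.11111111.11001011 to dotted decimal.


10010000 = 144
10110100 = 180
11111111 = 255
11001011 = 203
IP: 144.180.255.203


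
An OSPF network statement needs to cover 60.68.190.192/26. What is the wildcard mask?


Subnet mask: 255.255.255.192
Wildcard = 255.255.255.255 - subnet mask
255 - 255 = 0
255 - 255 = 0
255 - 255 = 0
255 - 192 = 63
Wildcard: 0.0.0.63


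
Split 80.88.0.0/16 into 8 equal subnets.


New prefix = 16 + 3 = 19
Each subnet has 8192 addresses
  80.88.0.0/19
  80.88.32.0/19
  80.88.64.0/19
  80.88.96.0/19
  80.88.128.0/19
  80.88.160.0/19
  80.88.192.0/19
  80.88.224.0/19
Subnets: 80.88.0.0/19, 80.88.32.0/19, 80.88.64.0/19, 80.88.96.0/19, 80.88.128.0/19, 80.88.160.0/19, 80.88.192.0/19, 80.88.224.0/19


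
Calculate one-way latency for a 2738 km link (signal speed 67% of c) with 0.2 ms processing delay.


Speed = 0.67 * 3e5 km/s = 201000 km/s
Propagation delay = 2738 / 201000 = 0.0136 s = 13.6219 ms
Processing delay = 0.2 ms
Total one-way latency = 13.8219 ms


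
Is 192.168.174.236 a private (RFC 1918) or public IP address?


RFC 1918 private ranges:
  10.0.0.0/8 (10.0.0.0 - 10.255.255.255)
  172.16.0.0/12 (172.16.0.0 - 172.31.255.255)
  192.168.0.0/16 (192.168.0.0 - 192.168.255.255)
Private (in 192.168.0.0/16)


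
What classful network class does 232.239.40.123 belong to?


First octet: 232
Binary: 11101000
1110xxxx -> Class D (224-239)
Class D (multicast), default mask N/A


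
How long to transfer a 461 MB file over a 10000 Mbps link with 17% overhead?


Effective throughput = 10000 * (1 - 17/100) = 8300 Mbps
File size in Mb = 461 * 8 = 3688 Mb
Time = 3688 / 8300
Time = 0.4443 seconds


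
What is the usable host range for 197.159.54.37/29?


Network: 197.159.54.32
Broadcast: 197.159.54.39
First usable = network + 1
Last usable = broadcast - 1
Range: 197.159.54.33 to 197.159.54.38


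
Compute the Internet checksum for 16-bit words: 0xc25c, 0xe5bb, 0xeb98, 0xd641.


Sum all words (with carry folding):
+ 0xc25c = 0xc25c
+ 0xe5bb = 0xa818
+ 0xeb98 = 0x93b1
+ 0xd641 = 0x69f3
One's complement: ~0x69f3
Checksum = 0x960c


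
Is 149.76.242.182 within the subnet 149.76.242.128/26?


Subnet network: 149.76.242.128
Test IP AND mask: 149.76.242.128
Yes, 149.76.242.182 is in 149.76.242.128/26


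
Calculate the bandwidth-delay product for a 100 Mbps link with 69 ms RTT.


BDP = bandwidth * RTT
= 100 Mbps * 69 ms
= 100 * 1e6 * 69 / 1000 bits
= 6900000 bits
= 862500 bytes
= 842.2852 KB
BDP = 6900000 bits (862500 bytes)


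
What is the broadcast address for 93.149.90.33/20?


Network: 93.149.80.0/20
Host bits = 12
Set all host bits to 1:
Broadcast: 93.149.95.255


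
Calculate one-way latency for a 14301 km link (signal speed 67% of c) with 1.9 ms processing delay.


Speed = 0.67 * 3e5 km/s = 201000 km/s
Propagation delay = 14301 / 201000 = 0.0711 s = 71.1493 ms
Processing delay = 1.9 ms
Total one-way latency = 73.0493 ms


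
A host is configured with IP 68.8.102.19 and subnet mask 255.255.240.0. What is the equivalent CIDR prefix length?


Binary: 11111111.11111111.11110000.00000000
Count leading 1s
Prefix: /20


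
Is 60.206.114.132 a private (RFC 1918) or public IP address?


RFC 1918 private ranges:
  10.0.0.0/8 (10.0.0.0 - 10.255.255.255)
  172.16.0.0/12 (172.16.0.0 - 172.31.255.255)
  192.168.0.0/16 (192.168.0.0 - 192.168.255.255)
Public (not in any RFC 1918 range)


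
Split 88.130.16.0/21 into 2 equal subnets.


New prefix = 21 + 1 = 22
Each subnet has 1024 addresses
  88.130.16.0/22
  88.130.20.0/22
Subnets: 88.130.16.0/22, 88.130.20.0/22


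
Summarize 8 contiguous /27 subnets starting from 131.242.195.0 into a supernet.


Original prefix: /27
Number of subnets: 8 = 2^3
New prefix = 27 - 3 = 24
Supernet: 131.242.195.0/24


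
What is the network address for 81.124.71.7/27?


IP:   01010001.01111100.01000111.00000111
Mask: 11111111.11111111.11111111.11100000
AND operation:
Net:  01010001.01111100.01000111.00000000
Network: 81.124.71.0/27


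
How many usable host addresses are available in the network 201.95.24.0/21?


Host bits = 32 - 21 = 11
Total addresses = 2^11 = 2048
Usable = total - 2 (network and broadcast)
Usable hosts: 2046


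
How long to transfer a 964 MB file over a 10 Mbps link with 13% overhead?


Effective throughput = 10 * (1 - 13/100) = 8.7 Mbps
File size in Mb = 964 * 8 = 7712 Mb
Time = 7712 / 8.7
Time = 886.4368 seconds


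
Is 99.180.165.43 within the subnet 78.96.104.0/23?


Subnet network: 78.96.104.0
Test IP AND mask: 99.180.164.0
No, 99.180.165.43 is not in 78.96.104.0/23


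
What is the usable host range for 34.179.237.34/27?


Network: 34.179.237.32
Broadcast: 34.179.237.63
First usable = network + 1
Last usable = broadcast - 1
Range: 34.179.237.33 to 34.179.237.62


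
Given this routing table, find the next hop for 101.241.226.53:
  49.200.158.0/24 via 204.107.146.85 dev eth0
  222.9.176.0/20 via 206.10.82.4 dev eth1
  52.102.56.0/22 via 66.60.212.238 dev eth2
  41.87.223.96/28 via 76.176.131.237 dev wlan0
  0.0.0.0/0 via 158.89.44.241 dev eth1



Longest prefix match for 101.241.226.53:
  /24 49.200.158.0: no
  /20 222.9.176.0: no
  /22 52.102.56.0: no
  /28 41.87.223.96: no
  /0 0.0.0.0: MATCH
Selected: next-hop 158.89.44.241 via eth1 (matched /0)


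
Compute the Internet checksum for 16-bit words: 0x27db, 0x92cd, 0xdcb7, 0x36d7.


Sum all words (with carry folding):
+ 0x27db = 0x27db
+ 0x92cd = 0xbaa8
+ 0xdcb7 = 0x9760
+ 0x36d7 = 0xce37
One's complement: ~0xce37
Checksum = 0x31c8


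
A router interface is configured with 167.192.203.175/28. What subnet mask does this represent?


/28 means 28 network bits, 4 host bits
Binary: 11111111111111111111111111110000
Mask: 255.255.255.240


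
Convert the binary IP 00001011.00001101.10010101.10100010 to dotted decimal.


00001011 = 11
00001101 = 13
10010101 = 149
10100010 = 162
IP: 11.13.149.162


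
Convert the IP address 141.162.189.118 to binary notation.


141 = 10001101
162 = 10100010
189 = 10111101
118 = 01110110
Binary: 10001101.10100010.10111101.01110110


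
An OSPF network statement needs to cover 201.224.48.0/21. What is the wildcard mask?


Subnet mask: 255.255.248.0
Wildcard = 255.255.255.255 - subnet mask
255 - 255 = 0
255 - 255 = 0
255 - 248 = 7
255 - 0 = 255
Wildcard: 0.0.7.255


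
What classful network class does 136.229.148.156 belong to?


First octet: 136
Binary: 10001000
10xxxxxx -> Class B (128-191)
Class B, default mask 255.255.0.0 (/16)


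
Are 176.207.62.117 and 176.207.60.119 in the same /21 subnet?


Mask: 255.255.248.0
176.207.62.117 AND mask = 176.207.56.0
176.207.60.119 AND mask = 176.207.56.0
Yes, same subnet (176.207.56.0)


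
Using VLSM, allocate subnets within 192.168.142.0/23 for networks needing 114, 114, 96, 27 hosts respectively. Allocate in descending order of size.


114 hosts -> /25 (126 usable): 192.168.142.0/25
114 hosts -> /25 (126 usable): 192.168.142.128/25
96 hosts -> /25 (126 usable): 192.168.143.0/25
27 hosts -> /27 (30 usable): 192.168.143.128/27
Allocation: 192.168.142.0/25 (114 hosts, 126 usable); 192.168.142.128/25 (114 hosts, 126 usable); 192.168.143.0/25 (96 hosts, 126 usable); 192.168.143.128/27 (27 hosts, 30 usable)


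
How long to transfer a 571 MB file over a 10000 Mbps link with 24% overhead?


Effective throughput = 10000 * (1 - 24/100) = 7600 Mbps
File size in Mb = 571 * 8 = 4568 Mb
Time = 4568 / 7600
Time = 0.6011 seconds
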